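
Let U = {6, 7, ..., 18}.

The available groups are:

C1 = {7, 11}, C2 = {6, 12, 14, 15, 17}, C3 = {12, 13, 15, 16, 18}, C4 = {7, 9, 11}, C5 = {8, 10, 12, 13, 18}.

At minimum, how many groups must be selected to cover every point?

4

C2 and C3 and C4 and C5 together: C2 ∪ C3 ∪ C4 ∪ C5 = {6, 7, 8, 9, 10, 11, 12, 13, 14, 15, 16, 17, 18} — every point is covered.
Only C3 contains 16, so C3 is forced; the remaining 8 points need at least 3 more groups (each remaining group adds at most 3) — so at least 4 groups are needed, and 4 is optimal.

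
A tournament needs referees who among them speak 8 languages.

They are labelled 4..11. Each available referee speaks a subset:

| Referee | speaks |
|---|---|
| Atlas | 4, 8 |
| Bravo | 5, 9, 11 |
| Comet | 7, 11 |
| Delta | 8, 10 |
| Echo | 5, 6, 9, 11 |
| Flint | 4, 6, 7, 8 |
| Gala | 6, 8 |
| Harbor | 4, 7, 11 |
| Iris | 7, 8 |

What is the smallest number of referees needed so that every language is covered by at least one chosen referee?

Delta and Echo and Flint together: Delta ∪ Echo ∪ Flint = {4, 5, 6, 7, 8, 9, 10, 11} — every language is covered.
Only Delta contains 10, so Delta is forced; the remaining 6 languages need at least 2 more referees (each remaining referee adds at most 4) — so at least 3 referees are needed, and 3 is optimal.

3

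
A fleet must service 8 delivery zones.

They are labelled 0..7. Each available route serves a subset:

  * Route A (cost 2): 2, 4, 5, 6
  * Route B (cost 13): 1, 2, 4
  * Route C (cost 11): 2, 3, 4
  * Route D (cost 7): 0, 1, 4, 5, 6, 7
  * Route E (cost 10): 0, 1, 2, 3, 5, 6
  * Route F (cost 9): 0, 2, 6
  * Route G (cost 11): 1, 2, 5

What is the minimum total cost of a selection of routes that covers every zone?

17

D, E together cover every zone (D ∪ E = {0, 1, 2, 3, 4, 5, 6, 7}); total cost 7 + 10 = 17.
The greedy pick A, D, E costs 19; no covering selection beats 17.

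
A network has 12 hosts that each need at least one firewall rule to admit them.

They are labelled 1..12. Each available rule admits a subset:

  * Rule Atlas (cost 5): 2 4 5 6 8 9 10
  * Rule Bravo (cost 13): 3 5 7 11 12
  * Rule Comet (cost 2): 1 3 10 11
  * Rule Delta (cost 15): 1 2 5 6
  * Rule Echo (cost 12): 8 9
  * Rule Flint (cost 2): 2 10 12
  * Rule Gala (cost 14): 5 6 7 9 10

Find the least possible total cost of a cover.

20

Atlas, Bravo, Comet together cover every host (Atlas ∪ Bravo ∪ Comet = {1, 2, 3, 4, 5, 6, 7, 8, 9, 10, 11, 12}); total cost 5 + 13 + 2 = 20.
The greedy pick Comet, Atlas, Flint, Bravo costs 22; no covering selection beats 20.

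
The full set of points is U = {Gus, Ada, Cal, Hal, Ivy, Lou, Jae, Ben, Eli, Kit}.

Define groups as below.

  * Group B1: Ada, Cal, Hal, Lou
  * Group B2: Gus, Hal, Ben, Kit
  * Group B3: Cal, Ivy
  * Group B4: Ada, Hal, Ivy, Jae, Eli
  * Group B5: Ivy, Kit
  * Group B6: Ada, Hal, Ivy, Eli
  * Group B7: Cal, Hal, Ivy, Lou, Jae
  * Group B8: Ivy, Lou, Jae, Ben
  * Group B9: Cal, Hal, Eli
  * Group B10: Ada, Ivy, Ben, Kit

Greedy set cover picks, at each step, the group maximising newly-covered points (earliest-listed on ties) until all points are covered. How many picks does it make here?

Greedy: pick B4 (covers 5 new) → pick B2 (covers 3 new) → pick B1 (covers 2 new). Total picks: 3.

3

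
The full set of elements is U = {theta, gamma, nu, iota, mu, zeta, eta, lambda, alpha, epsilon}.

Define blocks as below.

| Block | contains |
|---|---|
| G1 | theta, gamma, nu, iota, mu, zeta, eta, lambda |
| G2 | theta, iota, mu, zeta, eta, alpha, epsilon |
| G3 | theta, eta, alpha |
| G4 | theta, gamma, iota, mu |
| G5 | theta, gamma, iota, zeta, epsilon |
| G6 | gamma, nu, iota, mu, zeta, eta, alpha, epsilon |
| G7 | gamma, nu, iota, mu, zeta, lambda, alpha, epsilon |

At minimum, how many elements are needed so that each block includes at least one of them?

2

H = {iota, alpha} meets every block (each contains at least one member of H), and |H| = 2.
No single element lies in every block, so at least 2 are needed and 2 is optimal.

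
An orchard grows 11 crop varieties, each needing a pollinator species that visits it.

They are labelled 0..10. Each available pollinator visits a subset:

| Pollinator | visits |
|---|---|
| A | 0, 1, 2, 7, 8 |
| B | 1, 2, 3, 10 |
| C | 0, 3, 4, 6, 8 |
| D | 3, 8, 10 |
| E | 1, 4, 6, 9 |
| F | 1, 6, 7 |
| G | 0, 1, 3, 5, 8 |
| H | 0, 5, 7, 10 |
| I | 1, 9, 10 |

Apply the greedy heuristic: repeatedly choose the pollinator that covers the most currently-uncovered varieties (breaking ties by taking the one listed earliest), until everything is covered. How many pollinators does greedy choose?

Greedy: pick A (covers 5 new) → pick C (covers 3 new) → pick H (covers 2 new) → pick E (covers 1 new). Total picks: 4.

4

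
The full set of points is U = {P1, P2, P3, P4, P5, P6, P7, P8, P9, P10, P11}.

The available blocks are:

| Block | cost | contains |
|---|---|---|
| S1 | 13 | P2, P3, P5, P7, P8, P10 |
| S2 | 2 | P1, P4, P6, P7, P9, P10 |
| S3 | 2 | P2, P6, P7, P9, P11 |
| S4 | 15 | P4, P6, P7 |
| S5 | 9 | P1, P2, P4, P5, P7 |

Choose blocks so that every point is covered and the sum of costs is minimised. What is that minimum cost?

17

S1, S2, S3 together cover every point (S1 ∪ S2 ∪ S3 = {P1, P2, P3, P4, P5, P6, P7, P8, P9, P10, P11}); total cost 13 + 2 + 2 = 17.
No covering selection has total cost below 17.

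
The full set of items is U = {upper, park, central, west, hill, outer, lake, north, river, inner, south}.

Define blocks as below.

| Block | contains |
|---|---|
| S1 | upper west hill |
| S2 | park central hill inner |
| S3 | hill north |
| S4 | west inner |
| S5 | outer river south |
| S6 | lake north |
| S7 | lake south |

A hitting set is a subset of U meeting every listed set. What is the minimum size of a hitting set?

4

H = {hill, outer, lake, inner} meets every block (each contains at least one member of H), and |H| = 4.
No choice of 3 items meets every block, so 4 is the minimum.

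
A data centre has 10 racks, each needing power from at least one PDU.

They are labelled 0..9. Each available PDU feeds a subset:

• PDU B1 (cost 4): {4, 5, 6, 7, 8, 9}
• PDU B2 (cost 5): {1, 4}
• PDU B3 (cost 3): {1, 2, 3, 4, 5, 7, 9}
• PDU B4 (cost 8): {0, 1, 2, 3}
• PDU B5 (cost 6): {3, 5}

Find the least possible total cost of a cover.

B1, B4 together cover every rack (B1 ∪ B4 = {0, 1, 2, 3, 4, 5, 6, 7, 8, 9}); total cost 4 + 8 = 12.
The greedy pick B3, B1, B4 costs 15; no covering selection beats 12.

12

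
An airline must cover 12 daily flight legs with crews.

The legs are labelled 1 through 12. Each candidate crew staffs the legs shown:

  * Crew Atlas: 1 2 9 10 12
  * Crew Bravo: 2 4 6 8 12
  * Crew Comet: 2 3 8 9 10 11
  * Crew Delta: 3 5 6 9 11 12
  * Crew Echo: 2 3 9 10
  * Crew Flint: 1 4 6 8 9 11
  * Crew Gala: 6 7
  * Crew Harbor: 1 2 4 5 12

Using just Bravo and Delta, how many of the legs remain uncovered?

3

Union of Bravo, Delta = {2, 3, 4, 5, 6, 8, 9, 11, 12}.
Not covered: 1, 7, 10 — 3 legs.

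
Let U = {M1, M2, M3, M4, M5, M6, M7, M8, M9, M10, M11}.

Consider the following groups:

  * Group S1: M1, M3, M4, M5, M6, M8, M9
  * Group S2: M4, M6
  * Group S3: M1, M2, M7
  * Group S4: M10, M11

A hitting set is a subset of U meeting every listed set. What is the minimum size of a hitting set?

The 3 elements {M4, M7, M11} hit every group.
The groups S2, S3, S4 are pairwise disjoint, so any hitting set needs a separate element for each — at least 3. Hence 3 is optimal.

3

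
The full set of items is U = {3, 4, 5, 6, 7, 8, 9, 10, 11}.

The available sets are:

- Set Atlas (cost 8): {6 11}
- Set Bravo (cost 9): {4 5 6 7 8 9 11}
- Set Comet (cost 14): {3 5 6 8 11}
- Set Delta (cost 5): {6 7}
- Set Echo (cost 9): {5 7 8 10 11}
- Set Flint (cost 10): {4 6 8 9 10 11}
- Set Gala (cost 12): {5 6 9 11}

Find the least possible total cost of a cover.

29

Comet, Delta, Flint together cover every item (Comet ∪ Delta ∪ Flint = {3, 4, 5, 6, 7, 8, 9, 10, 11}); total cost 14 + 5 + 10 = 29.
The greedy pick Bravo, Echo, Comet costs 32; no covering selection beats 29.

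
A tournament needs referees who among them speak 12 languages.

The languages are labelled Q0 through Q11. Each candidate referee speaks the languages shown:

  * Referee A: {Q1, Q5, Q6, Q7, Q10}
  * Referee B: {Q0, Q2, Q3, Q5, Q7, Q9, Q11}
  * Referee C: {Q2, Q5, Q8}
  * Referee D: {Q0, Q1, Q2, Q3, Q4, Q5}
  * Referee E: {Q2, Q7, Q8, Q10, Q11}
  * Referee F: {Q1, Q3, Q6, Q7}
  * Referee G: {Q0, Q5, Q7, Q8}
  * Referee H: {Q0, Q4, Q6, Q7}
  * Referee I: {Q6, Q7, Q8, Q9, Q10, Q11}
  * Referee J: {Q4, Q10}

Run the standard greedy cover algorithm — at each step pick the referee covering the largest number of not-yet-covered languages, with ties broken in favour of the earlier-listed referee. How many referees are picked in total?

Greedy: pick B (covers 7 new) → pick A (covers 3 new) → pick C (covers 1 new) → pick D (covers 1 new). Total picks: 4.
(The true minimum cover uses only 2 referees, so greedy is not optimal here.)

4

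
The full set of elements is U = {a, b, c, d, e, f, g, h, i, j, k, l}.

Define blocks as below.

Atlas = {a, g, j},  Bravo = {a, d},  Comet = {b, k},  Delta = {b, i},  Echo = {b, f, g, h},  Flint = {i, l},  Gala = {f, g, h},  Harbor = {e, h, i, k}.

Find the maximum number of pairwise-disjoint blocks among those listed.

Bravo, Comet, Flint, Gala are pairwise disjoint (Bravo={a,d}; Comet={b,k}; Flint={i,l}; Gala={f,g,h}).
Every remaining block overlaps one of these, and no 5 of the listed blocks are pairwise disjoint, so 4 is the maximum.

4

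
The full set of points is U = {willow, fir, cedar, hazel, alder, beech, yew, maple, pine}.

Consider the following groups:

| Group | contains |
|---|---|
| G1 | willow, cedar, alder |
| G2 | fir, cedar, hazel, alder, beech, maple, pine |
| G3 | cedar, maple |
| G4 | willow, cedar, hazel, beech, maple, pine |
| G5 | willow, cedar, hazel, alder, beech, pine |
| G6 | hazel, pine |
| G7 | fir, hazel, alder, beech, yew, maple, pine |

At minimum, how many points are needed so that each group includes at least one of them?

Take H = {cedar, pine}. Each listed group contains at least one of these, so H is a hitting set of size 2.
The groups G1, G6 are pairwise disjoint, so any hitting set needs a separate point for each — at least 2. Hence 2 is optimal.

2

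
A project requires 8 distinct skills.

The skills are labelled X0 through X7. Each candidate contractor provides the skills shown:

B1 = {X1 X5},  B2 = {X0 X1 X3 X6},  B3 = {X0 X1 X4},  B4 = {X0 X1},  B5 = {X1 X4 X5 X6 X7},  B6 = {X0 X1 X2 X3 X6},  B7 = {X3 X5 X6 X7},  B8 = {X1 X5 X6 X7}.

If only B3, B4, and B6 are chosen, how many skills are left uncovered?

2

Union of B3, B4, B6 = {X0, X1, X2, X3, X4, X6}.
Not covered: X5, X7 — 2 skills.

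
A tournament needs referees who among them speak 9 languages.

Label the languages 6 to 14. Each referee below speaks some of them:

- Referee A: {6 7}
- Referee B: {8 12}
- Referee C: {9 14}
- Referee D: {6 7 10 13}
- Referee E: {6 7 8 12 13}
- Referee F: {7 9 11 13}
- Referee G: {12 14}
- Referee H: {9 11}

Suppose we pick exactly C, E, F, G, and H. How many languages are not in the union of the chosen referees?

Union of C, E, F, G, H = {6, 7, 8, 9, 11, 12, 13, 14}.
Not covered: 10 — 1 language.

1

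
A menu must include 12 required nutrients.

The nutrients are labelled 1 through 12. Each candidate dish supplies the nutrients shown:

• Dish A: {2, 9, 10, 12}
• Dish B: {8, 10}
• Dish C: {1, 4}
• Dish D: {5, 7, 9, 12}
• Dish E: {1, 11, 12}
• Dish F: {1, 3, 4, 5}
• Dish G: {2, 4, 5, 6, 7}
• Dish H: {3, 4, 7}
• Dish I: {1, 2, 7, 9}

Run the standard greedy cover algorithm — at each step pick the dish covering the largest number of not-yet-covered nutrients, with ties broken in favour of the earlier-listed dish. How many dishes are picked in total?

Greedy: pick G (covers 5 new) → pick A (covers 3 new) → pick E (covers 2 new) → pick B (covers 1 new) → pick F (covers 1 new). Total picks: 5.

5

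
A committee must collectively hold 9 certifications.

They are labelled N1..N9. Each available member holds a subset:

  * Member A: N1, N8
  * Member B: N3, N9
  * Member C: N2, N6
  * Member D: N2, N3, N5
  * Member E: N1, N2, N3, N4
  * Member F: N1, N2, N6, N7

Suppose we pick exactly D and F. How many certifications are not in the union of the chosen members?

3

Union of D, F = {N1, N2, N3, N5, N6, N7}.
Not covered: N4, N8, N9 — 3 certifications.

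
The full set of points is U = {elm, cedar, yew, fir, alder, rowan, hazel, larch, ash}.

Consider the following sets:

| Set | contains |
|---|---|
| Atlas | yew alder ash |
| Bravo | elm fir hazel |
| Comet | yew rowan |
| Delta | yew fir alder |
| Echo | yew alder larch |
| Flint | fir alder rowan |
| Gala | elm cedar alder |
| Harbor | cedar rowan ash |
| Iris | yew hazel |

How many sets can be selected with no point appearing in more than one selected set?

3

Bravo, Echo, Harbor are pairwise disjoint (Bravo={elm,fir,hazel}; Echo={yew,alder,larch}; Harbor={cedar,rowan,ash}).
Every remaining set overlaps one of these, and no 4 of the listed sets are pairwise disjoint, so 3 is the maximum.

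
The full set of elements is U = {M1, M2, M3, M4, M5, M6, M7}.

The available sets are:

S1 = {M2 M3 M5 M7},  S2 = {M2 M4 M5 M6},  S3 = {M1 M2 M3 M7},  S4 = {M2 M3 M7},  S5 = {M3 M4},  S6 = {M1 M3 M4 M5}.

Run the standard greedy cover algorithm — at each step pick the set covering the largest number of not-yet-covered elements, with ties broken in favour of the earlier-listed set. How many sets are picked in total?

3

Greedy: pick S1 (covers 4 new) → pick S2 (covers 2 new) → pick S3 (covers 1 new). Total picks: 3.
(The true minimum cover uses only 2 sets, so greedy is not optimal here.)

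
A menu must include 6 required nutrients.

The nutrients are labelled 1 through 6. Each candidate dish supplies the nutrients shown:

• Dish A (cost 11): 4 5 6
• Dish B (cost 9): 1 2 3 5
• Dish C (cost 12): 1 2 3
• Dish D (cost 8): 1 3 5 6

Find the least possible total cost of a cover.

A, B together cover every nutrient (A ∪ B = {1, 2, 3, 4, 5, 6}); total cost 11 + 9 = 20.
The greedy pick D, B, A costs 28; no covering selection beats 20.

20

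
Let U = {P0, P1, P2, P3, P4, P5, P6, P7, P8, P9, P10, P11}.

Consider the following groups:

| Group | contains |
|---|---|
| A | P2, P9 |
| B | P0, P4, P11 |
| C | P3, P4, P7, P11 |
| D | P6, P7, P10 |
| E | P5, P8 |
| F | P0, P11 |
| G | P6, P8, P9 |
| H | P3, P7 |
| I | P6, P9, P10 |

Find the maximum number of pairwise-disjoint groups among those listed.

4

A, B, D, E are pairwise disjoint (A={P2,P9}; B={P0,P4,P11}; D={P6,P7,P10}; E={P5,P8}).
Every remaining group overlaps one of these, and no 5 of the listed groups are pairwise disjoint, so 4 is the maximum.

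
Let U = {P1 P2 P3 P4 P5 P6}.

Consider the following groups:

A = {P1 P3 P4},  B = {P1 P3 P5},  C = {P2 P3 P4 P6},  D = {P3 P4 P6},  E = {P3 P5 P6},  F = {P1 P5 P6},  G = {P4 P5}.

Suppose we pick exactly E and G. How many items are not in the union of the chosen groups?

2

Union of E, G = {P3, P4, P5, P6}.
Not covered: P1, P2 — 2 items.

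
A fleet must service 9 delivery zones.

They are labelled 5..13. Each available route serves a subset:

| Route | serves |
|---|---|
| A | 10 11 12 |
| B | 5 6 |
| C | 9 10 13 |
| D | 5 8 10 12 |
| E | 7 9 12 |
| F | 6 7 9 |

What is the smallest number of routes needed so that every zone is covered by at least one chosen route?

A and C and D and F together: A ∪ C ∪ D ∪ F = {5, 6, 7, 8, 9, 10, 11, 12, 13} — every zone is covered.
No 3 of the 6 routes cover everything (all 20 combinations miss at least one zone), so 4 is optimal.

4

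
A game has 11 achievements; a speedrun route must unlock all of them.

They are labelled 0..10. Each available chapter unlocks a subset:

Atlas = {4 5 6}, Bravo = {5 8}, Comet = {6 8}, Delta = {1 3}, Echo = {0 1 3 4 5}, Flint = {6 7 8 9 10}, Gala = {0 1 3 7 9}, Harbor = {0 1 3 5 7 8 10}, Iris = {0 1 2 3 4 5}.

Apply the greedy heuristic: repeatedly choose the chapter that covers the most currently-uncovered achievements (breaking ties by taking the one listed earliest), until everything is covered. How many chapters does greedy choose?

4

Greedy: pick Harbor (covers 7 new) → pick Atlas (covers 2 new) → pick Flint (covers 1 new) → pick Iris (covers 1 new). Total picks: 4.
(The true minimum cover uses only 2 chapters, so greedy is not optimal here.)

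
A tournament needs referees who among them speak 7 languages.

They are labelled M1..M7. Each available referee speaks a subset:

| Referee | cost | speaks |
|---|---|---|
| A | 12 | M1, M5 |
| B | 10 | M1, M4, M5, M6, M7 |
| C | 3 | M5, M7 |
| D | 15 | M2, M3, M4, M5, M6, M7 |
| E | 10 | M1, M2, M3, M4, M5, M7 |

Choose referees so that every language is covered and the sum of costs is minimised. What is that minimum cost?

20

B, E together cover every language (B ∪ E = {M1, M2, M3, M4, M5, M6, M7}); total cost 10 + 10 = 20.
The greedy pick C, E, B costs 23; no covering selection beats 20.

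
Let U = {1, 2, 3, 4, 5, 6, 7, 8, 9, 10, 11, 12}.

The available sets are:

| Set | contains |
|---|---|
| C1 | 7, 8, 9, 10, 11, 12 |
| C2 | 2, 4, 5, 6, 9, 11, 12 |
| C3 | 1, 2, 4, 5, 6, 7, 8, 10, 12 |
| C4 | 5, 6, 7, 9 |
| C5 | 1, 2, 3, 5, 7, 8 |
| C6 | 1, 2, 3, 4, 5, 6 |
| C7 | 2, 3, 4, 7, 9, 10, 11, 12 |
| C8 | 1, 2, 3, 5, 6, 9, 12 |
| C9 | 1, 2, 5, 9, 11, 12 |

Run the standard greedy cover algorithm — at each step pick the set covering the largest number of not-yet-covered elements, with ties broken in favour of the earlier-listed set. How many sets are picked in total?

Greedy: pick C3 (covers 9 new) → pick C7 (covers 3 new). Total picks: 2.

2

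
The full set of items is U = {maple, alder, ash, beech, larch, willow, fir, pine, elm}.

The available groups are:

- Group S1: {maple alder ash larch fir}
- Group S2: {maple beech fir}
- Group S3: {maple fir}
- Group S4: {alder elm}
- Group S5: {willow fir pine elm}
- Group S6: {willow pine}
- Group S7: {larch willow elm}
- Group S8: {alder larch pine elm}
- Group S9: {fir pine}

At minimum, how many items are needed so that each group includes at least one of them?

H = {fir, pine, elm} meets every group (each contains at least one member of H), and |H| = 3.
The groups S3, S4, S6 are pairwise disjoint, so any hitting set needs a separate item for each — at least 3. Hence 3 is optimal.

3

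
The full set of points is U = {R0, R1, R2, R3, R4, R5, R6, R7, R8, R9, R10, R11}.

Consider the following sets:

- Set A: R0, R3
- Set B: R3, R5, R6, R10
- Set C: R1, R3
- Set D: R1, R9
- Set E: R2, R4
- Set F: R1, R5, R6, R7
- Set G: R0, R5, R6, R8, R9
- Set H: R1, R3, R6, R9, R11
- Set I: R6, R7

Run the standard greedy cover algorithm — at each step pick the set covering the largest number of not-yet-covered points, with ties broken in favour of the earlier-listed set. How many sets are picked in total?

Greedy: pick G (covers 5 new) → pick H (covers 3 new) → pick E (covers 2 new) → pick B (covers 1 new) → pick F (covers 1 new). Total picks: 5.

5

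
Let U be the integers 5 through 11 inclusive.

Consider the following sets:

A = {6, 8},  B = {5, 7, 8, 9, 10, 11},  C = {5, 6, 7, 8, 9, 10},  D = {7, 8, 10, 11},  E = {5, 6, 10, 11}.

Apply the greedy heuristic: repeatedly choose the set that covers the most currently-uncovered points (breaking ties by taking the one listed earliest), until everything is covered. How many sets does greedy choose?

Greedy: pick B (covers 6 new) → pick A (covers 1 new). Total picks: 2.

2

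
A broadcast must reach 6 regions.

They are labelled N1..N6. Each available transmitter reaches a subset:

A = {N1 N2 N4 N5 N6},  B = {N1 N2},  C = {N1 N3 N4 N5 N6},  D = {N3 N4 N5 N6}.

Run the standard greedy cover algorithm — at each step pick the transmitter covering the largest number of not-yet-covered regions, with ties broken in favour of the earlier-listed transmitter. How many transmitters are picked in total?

Greedy: pick A (covers 5 new) → pick C (covers 1 new). Total picks: 2.

2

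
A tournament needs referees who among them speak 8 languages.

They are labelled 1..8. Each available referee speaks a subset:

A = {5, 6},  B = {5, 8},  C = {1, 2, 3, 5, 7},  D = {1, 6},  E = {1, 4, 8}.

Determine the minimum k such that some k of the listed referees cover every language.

3

A and C and E together: A ∪ C ∪ E = {1, 2, 3, 4, 5, 6, 7, 8} — every language is covered.
Only C contains 2, so C is forced; the remaining 3 languages need at least 2 more referees (each remaining referee adds at most 2) — so at least 3 referees are needed, and 3 is optimal.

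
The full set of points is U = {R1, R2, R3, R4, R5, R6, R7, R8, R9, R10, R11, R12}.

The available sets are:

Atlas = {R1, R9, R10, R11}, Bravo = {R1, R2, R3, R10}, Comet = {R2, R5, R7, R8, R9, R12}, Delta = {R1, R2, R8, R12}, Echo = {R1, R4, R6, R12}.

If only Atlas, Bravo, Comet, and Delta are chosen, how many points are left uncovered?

2

Union of Atlas, Bravo, Comet, Delta = {R1, R2, R3, R5, R7, R8, R9, R10, R11, R12}.
Not covered: R4, R6 — 2 points.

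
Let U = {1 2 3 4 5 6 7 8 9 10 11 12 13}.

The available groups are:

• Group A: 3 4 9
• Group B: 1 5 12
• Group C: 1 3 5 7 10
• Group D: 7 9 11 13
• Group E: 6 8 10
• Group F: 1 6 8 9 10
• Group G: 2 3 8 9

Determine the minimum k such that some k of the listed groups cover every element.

5

A and B and D and E and G together: A ∪ B ∪ D ∪ E ∪ G = {1, 2, 3, 4, 5, 6, 7, 8, 9, 10, 11, 12, 13} — every element is covered.
No 4 of the 7 groups cover everything (all 35 combinations miss at least one element), so 5 is optimal.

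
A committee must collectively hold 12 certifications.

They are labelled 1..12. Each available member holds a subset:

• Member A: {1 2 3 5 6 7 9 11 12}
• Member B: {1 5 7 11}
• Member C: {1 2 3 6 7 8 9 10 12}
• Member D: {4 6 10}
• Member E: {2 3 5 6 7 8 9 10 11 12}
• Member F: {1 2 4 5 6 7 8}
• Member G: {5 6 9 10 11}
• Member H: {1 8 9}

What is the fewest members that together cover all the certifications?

2

E and F together: E ∪ F = {1, 2, 3, 4, 5, 6, 7, 8, 9, 10, 11, 12} — every certification is covered.
No single member has all 12 certifications (the largest, E, has 10), so 2 is optimal.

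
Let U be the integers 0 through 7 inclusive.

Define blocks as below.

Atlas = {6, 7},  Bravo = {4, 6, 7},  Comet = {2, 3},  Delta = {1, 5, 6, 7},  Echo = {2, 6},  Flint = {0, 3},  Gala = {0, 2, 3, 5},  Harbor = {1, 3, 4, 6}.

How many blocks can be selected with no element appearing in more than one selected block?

2

Comet, Delta are pairwise disjoint (Comet={2,3}; Delta={1,5,6,7}).
Every remaining block overlaps one of these, and no 3 of the listed blocks are pairwise disjoint, so 2 is the maximum.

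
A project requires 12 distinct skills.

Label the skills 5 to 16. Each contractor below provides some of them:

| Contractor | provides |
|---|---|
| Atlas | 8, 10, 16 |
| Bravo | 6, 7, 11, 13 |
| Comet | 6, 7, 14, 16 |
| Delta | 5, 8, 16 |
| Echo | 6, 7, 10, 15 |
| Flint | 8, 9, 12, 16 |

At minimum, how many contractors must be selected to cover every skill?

5

Bravo and Comet and Delta and Echo and Flint together: Bravo ∪ Comet ∪ Delta ∪ Echo ∪ Flint = {5, 6, 7, 8, 9, 10, 11, 12, 13, 14, 15, 16} — every skill is covered.
No 4 of the 6 contractors cover everything (all 15 combinations miss at least one skill), so 5 is optimal.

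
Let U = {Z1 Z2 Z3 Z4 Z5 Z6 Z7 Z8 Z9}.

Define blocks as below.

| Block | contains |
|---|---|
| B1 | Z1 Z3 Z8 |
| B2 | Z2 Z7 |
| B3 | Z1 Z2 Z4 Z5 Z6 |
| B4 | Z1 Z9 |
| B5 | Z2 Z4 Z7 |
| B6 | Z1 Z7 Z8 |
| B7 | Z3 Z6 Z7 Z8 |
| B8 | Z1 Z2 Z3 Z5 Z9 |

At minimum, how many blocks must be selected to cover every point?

B3, B4, and B7 cover everything between them: the union {Z1, Z2, Z3, Z4, Z5, Z6, Z7, Z8, Z9} is all of U.
No 2 of the 8 blocks cover everything (all 28 combinations miss at least one point), so 3 is optimal.

3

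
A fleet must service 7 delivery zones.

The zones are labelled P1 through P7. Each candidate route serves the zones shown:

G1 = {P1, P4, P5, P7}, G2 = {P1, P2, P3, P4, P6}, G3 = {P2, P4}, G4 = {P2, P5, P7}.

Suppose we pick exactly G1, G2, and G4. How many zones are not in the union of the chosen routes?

0

Union of G1, G2, G4 = {P1, P2, P3, P4, P5, P6, P7} — that's every zone, so 0 are uncovered.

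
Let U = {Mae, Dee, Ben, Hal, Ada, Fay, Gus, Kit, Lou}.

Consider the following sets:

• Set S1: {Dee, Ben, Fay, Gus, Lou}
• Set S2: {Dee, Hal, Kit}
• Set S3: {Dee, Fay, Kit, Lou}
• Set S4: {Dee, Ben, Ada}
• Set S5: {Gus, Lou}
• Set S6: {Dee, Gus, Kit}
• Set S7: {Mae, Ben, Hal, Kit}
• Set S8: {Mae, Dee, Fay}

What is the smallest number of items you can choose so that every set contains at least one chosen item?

3

H = {Dee, Hal, Gus} meets every set (each contains at least one member of H), and |H| = 3.
No choice of 2 items meets every set, so 3 is the minimum.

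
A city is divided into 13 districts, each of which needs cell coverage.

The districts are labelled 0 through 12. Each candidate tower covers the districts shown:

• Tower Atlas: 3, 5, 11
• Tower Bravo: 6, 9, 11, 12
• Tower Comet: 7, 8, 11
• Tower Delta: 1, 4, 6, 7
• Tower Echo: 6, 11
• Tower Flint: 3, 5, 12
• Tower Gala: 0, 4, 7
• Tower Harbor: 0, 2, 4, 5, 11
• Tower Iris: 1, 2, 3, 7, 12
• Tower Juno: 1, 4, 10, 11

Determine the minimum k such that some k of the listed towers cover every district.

5

Bravo and Comet and Flint and Harbor and Juno together: Bravo ∪ Comet ∪ Flint ∪ Harbor ∪ Juno = {0, 1, 2, 3, 4, 5, 6, 7, 8, 9, 10, 11, 12} — every district is covered.
No 4 of the 10 towers cover everything (all 210 combinations miss at least one district), so 5 is optimal.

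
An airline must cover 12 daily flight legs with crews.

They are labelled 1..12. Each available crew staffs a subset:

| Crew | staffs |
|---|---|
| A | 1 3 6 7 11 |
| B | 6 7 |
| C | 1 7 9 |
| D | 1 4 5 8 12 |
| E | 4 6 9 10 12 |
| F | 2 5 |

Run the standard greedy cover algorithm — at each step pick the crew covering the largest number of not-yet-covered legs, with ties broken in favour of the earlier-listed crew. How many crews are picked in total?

4

Greedy: pick A (covers 5 new) → pick D (covers 4 new) → pick E (covers 2 new) → pick F (covers 1 new). Total picks: 4.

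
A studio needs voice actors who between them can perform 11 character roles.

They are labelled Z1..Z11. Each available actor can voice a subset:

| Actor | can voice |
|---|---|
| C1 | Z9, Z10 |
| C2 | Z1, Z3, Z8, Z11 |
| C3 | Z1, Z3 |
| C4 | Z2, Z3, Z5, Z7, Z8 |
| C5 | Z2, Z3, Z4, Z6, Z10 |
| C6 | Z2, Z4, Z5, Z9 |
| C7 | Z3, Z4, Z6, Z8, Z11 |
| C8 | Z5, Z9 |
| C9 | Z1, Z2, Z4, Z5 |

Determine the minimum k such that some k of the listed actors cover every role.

Take {C1, C4, C7, C9}. Their union is {Z1, Z2, Z3, Z4, Z5, Z6, Z7, Z8, Z9, Z10, Z11}, which is all 11 roles.
No 3 of the 9 actors cover everything (all 84 combinations miss at least one role), so 4 is optimal.

4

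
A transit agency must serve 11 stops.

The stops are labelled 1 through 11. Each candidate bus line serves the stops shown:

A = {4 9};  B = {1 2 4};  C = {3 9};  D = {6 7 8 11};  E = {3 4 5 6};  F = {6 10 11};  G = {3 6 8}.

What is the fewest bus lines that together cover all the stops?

Take {A, B, D, E, F}. Their union is {1, 2, 3, 4, 5, 6, 7, 8, 9, 10, 11}, which is all 11 stops.
No 4 of the 7 bus lines cover everything (all 35 combinations miss at least one stop), so 5 is optimal.

5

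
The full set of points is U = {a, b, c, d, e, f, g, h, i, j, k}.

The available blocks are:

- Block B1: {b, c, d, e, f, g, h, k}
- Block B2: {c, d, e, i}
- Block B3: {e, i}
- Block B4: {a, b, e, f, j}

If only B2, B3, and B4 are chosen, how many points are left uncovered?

3

Union of B2, B3, B4 = {a, b, c, d, e, f, i, j}.
Not covered: g, h, k — 3 points.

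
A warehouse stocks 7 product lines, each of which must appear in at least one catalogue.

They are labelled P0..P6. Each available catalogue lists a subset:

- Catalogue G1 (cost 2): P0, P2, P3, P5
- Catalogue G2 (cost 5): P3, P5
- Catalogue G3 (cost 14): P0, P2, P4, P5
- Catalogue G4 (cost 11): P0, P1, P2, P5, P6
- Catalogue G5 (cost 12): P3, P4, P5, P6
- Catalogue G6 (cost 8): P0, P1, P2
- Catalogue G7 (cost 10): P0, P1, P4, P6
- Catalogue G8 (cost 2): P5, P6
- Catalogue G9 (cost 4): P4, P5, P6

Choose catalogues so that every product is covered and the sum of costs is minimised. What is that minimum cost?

12

G1, G7 together cover every product (G1 ∪ G7 = {P0, P1, P2, P3, P4, P5, P6}); total cost 2 + 10 = 12.
The greedy pick G1, G8, G9, G6 costs 16; no covering selection beats 12.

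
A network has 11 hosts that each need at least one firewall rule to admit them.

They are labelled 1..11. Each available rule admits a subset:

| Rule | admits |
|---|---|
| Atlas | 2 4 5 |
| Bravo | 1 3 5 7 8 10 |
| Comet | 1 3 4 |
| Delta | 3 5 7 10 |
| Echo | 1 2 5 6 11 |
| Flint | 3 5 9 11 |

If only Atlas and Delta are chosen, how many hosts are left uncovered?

Union of Atlas, Delta = {2, 3, 4, 5, 7, 10}.
Not covered: 1, 6, 8, 9, 11 — 5 hosts.

5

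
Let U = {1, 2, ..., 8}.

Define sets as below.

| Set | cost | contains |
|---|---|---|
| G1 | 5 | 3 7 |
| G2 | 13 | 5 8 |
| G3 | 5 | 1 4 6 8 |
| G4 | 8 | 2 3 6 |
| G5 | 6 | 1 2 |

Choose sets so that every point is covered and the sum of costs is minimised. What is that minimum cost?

G1, G2, G3, G5 together cover every point (G1 ∪ G2 ∪ G3 ∪ G5 = {1, 2, 3, 4, 5, 6, 7, 8}); total cost 5 + 13 + 5 + 6 = 29.
No covering selection has total cost below 29.

29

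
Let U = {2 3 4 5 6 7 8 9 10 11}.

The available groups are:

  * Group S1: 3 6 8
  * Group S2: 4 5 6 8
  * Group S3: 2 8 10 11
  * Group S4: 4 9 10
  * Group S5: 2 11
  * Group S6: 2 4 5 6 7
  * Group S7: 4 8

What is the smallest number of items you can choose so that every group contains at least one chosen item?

3

H = {2, 4, 6} meets every group (each contains at least one member of H), and |H| = 3.
The groups S1, S4, S5 are pairwise disjoint, so any hitting set needs a separate item for each — at least 3. Hence 3 is optimal.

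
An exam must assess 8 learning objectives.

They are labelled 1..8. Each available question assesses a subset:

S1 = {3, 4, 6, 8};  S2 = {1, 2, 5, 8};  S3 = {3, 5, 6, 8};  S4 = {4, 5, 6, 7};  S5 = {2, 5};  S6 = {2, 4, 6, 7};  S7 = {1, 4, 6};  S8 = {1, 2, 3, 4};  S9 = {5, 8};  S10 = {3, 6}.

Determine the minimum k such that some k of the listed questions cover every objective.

3

S2 and S4 and S8 together: S2 ∪ S4 ∪ S8 = {1, 2, 3, 4, 5, 6, 7, 8} — every objective is covered.
No 2 of the 10 questions cover everything (all 45 combinations miss at least one objective), so 3 is optimal.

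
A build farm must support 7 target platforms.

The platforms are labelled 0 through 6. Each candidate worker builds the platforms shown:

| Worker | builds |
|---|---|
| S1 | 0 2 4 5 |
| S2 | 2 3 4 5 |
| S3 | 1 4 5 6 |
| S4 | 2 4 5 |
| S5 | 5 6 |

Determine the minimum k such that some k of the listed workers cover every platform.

Take {S1, S2, S3}. Their union is {0, 1, 2, 3, 4, 5, 6}, which is all 7 platforms.
Only S1 contains 0, so S1 is forced; the remaining 3 platforms need at least 2 more workers (each remaining worker adds at most 2) — so at least 3 workers are needed, and 3 is optimal.

3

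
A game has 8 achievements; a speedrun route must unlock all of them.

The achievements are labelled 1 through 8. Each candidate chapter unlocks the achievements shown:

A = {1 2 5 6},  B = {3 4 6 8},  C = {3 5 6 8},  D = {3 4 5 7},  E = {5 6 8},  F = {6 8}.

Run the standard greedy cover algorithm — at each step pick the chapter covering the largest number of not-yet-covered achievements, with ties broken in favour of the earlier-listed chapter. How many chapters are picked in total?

3

Greedy: pick A (covers 4 new) → pick B (covers 3 new) → pick D (covers 1 new). Total picks: 3.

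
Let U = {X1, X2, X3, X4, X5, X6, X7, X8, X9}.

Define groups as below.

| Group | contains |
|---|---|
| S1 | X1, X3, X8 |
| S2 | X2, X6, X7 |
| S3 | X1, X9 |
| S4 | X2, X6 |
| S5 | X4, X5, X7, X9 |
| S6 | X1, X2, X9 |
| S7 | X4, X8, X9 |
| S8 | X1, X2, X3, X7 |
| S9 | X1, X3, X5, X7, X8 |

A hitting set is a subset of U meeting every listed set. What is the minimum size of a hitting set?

3

Take H = {X1, X2, X9}. Each listed group contains at least one of these, so H is a hitting set of size 3.
The groups S1, S4, S5 are pairwise disjoint, so any hitting set needs a separate point for each — at least 3. Hence 3 is optimal.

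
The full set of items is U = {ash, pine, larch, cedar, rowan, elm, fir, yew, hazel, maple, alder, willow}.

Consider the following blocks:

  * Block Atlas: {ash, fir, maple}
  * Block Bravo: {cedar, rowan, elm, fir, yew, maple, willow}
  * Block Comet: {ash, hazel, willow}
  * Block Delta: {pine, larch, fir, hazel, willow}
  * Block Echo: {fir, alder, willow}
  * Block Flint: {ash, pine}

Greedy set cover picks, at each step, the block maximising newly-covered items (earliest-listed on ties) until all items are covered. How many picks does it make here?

4

Greedy: pick Bravo (covers 7 new) → pick Delta (covers 3 new) → pick Atlas (covers 1 new) → pick Echo (covers 1 new). Total picks: 4.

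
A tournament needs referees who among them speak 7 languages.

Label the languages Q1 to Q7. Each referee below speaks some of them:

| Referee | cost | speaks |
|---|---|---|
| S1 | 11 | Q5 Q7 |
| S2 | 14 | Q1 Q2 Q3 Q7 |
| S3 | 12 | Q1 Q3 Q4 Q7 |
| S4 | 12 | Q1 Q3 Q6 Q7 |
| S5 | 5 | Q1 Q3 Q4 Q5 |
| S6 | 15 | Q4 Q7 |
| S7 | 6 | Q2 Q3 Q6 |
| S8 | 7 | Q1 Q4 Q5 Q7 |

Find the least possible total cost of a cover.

S7, S8 together cover every language (S7 ∪ S8 = {Q1, Q2, Q3, Q4, Q5, Q6, Q7}); total cost 6 + 7 = 13.
The greedy pick S5, S7, S8 costs 18; no covering selection beats 13.

13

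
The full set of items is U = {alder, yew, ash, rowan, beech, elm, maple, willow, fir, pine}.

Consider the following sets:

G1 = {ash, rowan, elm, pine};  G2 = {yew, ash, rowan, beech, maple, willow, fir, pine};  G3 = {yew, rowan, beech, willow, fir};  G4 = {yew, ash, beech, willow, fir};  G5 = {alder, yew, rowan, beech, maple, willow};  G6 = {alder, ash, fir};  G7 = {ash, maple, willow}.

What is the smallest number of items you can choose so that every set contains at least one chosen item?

Take H = {ash, rowan}. Each listed set contains at least one of these, so H is a hitting set of size 2.
No single item lies in every set, so at least 2 are needed and 2 is optimal.

2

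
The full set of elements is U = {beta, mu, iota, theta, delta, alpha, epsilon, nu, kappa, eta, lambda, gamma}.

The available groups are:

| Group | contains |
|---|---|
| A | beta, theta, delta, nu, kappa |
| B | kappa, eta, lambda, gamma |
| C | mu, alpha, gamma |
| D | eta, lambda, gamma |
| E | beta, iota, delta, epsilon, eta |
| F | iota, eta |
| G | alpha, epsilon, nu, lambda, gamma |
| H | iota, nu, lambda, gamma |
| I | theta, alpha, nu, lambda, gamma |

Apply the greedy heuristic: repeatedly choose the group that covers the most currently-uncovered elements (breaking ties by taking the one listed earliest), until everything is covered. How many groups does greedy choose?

Greedy: pick A (covers 5 new) → pick G (covers 4 new) → pick E (covers 2 new) → pick C (covers 1 new). Total picks: 4.

4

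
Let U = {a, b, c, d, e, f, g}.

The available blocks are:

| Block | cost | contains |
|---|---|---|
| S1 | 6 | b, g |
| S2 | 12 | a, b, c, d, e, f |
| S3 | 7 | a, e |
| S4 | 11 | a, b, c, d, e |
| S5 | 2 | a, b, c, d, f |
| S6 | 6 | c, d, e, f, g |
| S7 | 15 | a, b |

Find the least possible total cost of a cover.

S5, S6 together cover every element (S5 ∪ S6 = {a, b, c, d, e, f, g}); total cost 2 + 6 = 8.
No covering selection has total cost below 8.

8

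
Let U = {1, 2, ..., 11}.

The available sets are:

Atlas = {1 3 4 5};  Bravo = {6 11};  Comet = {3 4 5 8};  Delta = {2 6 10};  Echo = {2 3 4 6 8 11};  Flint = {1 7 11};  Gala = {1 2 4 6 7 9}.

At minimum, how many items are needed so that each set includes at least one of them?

3

H = {5, 6, 11} meets every set (each contains at least one member of H), and |H| = 3.
The sets Comet, Delta, Flint are pairwise disjoint, so any hitting set needs a separate item for each — at least 3. Hence 3 is optimal.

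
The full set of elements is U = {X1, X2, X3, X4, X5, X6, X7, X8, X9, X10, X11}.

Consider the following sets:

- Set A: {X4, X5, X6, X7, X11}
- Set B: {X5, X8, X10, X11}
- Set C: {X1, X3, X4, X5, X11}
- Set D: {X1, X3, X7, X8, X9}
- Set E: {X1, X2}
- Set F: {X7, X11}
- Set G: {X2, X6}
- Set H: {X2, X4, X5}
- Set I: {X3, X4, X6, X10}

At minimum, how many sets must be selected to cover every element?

4

A and D and E and I together: A ∪ D ∪ E ∪ I = {X1, X2, X3, X4, X5, X6, X7, X8, X9, X10, X11} — every element is covered.
No 3 of the 9 sets cover everything (all 84 combinations miss at least one element), so 4 is optimal.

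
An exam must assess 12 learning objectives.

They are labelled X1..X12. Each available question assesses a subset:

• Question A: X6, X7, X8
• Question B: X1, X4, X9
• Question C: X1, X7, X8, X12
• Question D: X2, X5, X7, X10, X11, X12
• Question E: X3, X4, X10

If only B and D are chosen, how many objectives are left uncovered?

Union of B, D = {X1, X2, X4, X5, X7, X9, X10, X11, X12}.
Not covered: X3, X6, X8 — 3 objectives.

3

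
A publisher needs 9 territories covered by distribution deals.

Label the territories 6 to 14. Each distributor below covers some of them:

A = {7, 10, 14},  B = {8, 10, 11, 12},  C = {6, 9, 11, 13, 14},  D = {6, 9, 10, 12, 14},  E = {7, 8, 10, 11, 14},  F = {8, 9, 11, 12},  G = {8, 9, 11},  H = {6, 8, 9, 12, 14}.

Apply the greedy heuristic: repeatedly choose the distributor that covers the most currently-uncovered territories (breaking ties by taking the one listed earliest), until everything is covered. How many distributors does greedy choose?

Greedy: pick C (covers 5 new) → pick B (covers 3 new) → pick A (covers 1 new). Total picks: 3.

3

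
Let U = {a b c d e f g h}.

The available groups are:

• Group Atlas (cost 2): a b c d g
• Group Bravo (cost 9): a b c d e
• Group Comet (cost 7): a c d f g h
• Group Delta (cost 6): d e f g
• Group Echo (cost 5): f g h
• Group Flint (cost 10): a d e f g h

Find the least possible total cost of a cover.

12

Atlas, Flint together cover every point (Atlas ∪ Flint = {a, b, c, d, e, f, g, h}); total cost 2 + 10 = 12.
The greedy pick Atlas, Echo, Delta costs 13; no covering selection beats 12.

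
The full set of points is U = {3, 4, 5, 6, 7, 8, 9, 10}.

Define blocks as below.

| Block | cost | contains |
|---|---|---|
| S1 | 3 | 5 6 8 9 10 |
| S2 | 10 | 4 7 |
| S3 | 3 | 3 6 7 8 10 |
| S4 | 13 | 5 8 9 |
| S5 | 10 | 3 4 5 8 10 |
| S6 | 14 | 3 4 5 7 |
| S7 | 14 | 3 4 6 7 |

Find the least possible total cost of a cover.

S1, S3, S5 together cover every point (S1 ∪ S3 ∪ S5 = {3, 4, 5, 6, 7, 8, 9, 10}); total cost 3 + 3 + 10 = 16.
No covering selection has total cost below 16.

16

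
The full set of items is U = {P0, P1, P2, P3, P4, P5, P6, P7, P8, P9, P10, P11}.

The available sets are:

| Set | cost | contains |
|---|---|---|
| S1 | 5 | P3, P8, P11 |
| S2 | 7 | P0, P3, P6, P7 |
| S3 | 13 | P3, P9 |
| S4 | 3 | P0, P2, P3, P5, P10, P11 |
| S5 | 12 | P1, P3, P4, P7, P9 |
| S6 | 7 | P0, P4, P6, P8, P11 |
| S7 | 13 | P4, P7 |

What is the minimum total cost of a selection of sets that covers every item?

22

S4, S5, S6 together cover every item (S4 ∪ S5 ∪ S6 = {P0, P1, P2, P3, P4, P5, P6, P7, P8, P9, P10, P11}); total cost 3 + 12 + 7 = 22.
No covering selection has total cost below 22.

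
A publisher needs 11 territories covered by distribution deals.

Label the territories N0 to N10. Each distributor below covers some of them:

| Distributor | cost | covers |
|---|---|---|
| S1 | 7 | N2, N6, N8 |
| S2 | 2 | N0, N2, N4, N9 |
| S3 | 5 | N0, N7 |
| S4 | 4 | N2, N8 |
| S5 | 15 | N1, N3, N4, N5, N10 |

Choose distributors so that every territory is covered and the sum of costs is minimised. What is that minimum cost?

S1, S2, S3, S5 together cover every territory (S1 ∪ S2 ∪ S3 ∪ S5 = {N0, N1, N2, N3, N4, N5, N6, N7, N8, N9, N10}); total cost 7 + 2 + 5 + 15 = 29.
No covering selection has total cost below 29.

29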